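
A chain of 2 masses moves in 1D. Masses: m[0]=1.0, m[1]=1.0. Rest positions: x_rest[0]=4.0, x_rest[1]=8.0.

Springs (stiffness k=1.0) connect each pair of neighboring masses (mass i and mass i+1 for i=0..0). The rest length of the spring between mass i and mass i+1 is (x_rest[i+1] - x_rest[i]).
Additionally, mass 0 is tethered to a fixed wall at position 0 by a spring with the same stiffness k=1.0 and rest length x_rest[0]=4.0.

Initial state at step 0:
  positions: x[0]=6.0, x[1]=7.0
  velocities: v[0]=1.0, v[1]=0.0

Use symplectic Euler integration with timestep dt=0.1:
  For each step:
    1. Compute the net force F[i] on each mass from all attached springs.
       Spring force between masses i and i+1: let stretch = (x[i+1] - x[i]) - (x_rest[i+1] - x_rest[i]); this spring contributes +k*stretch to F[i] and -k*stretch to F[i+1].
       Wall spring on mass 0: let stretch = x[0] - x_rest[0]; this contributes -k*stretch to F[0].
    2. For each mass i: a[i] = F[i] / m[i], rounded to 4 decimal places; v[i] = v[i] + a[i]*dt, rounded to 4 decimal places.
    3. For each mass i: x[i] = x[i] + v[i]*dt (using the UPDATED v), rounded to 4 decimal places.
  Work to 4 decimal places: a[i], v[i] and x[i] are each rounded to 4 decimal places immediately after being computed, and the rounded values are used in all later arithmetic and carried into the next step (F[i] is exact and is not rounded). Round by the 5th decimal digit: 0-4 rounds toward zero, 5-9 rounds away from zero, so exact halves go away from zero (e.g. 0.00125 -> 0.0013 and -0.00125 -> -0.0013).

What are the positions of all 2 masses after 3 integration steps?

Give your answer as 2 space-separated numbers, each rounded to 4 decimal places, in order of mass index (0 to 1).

Step 0: x=[6.0000 7.0000] v=[1.0000 0.0000]
Step 1: x=[6.0500 7.0300] v=[0.5000 0.3000]
Step 2: x=[6.0493 7.0902] v=[-0.0070 0.6020]
Step 3: x=[5.9985 7.1800] v=[-0.5078 0.8979]

Answer: 5.9985 7.1800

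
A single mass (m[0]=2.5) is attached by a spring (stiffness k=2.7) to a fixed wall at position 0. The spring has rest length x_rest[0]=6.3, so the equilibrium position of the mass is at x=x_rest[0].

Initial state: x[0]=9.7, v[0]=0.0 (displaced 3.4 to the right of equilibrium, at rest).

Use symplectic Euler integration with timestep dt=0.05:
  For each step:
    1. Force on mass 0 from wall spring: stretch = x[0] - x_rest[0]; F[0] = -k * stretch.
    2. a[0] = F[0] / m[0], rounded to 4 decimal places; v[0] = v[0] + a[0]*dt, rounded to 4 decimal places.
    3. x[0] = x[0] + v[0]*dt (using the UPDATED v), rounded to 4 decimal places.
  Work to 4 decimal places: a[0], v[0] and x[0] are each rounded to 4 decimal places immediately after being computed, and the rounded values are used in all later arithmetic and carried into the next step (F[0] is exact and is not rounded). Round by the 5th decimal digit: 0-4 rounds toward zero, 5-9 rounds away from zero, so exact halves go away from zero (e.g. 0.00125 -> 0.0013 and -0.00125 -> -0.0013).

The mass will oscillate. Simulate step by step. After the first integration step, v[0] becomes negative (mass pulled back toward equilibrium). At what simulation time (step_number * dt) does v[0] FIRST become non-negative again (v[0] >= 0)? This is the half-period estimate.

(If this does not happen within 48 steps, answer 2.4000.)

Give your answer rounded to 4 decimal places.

Step 0: x=[9.7000] v=[0.0000]
Step 1: x=[9.6908] v=[-0.1836]
Step 2: x=[9.6725] v=[-0.3667]
Step 3: x=[9.6451] v=[-0.5488]
Step 4: x=[9.6086] v=[-0.7294]
Step 5: x=[9.5632] v=[-0.9081]
Step 6: x=[9.5090] v=[-1.0843]
Step 7: x=[9.4461] v=[-1.2576]
Step 8: x=[9.3747] v=[-1.4275]
Step 9: x=[9.2950] v=[-1.5935]
Step 10: x=[9.2072] v=[-1.7552]
Step 11: x=[9.1116] v=[-1.9122]
Step 12: x=[9.0084] v=[-2.0640]
Step 13: x=[8.8979] v=[-2.2103]
Step 14: x=[8.7804] v=[-2.3506]
Step 15: x=[8.6562] v=[-2.4845]
Step 16: x=[8.5256] v=[-2.6117]
Step 17: x=[8.3890] v=[-2.7319]
Step 18: x=[8.2468] v=[-2.8447]
Step 19: x=[8.0993] v=[-2.9498]
Step 20: x=[7.9470] v=[-3.0470]
Step 21: x=[7.7902] v=[-3.1359]
Step 22: x=[7.6294] v=[-3.2164]
Step 23: x=[7.4650] v=[-3.2882]
Step 24: x=[7.2974] v=[-3.3511]
Step 25: x=[7.1272] v=[-3.4050]
Step 26: x=[6.9547] v=[-3.4497]
Step 27: x=[6.7804] v=[-3.4851]
Step 28: x=[6.6049] v=[-3.5110]
Step 29: x=[6.4285] v=[-3.5275]
Step 30: x=[6.2518] v=[-3.5344]
Step 31: x=[6.0752] v=[-3.5318]
Step 32: x=[5.8992] v=[-3.5197]
Step 33: x=[5.7243] v=[-3.4981]
Step 34: x=[5.5510] v=[-3.4670]
Step 35: x=[5.3797] v=[-3.4266]
Step 36: x=[5.2109] v=[-3.3769]
Step 37: x=[5.0450] v=[-3.3181]
Step 38: x=[4.8825] v=[-3.2503]
Step 39: x=[4.7238] v=[-3.1738]
Step 40: x=[4.5694] v=[-3.0887]
Step 41: x=[4.4196] v=[-2.9953]
Step 42: x=[4.2749] v=[-2.8938]
Step 43: x=[4.1357] v=[-2.7844]
Step 44: x=[4.0023] v=[-2.6675]
Step 45: x=[3.8751] v=[-2.5434]
Step 46: x=[3.7545] v=[-2.4125]
Step 47: x=[3.6408] v=[-2.2750]
Step 48: x=[3.5342] v=[-2.1314]
v[0] did not become non-negative within 48 steps; using fallback time=2.4000

Answer: 2.4000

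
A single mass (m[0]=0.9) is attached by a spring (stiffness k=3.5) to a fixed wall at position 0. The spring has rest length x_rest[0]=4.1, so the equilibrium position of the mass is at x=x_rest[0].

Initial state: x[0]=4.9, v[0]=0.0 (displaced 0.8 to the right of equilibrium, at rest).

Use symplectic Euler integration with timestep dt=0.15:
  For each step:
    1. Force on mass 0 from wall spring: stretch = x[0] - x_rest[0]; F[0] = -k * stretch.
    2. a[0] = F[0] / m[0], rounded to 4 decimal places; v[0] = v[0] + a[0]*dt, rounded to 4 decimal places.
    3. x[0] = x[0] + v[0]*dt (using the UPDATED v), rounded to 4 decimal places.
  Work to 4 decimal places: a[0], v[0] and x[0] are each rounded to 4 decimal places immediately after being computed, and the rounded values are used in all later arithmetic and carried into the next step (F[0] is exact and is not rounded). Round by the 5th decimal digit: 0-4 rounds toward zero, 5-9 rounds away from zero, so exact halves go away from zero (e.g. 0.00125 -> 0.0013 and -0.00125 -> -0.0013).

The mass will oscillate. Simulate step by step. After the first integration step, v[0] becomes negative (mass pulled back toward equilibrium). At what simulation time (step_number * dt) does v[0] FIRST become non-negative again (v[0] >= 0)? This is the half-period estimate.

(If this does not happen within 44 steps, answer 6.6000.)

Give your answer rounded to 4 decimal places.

Answer: 1.6500

Derivation:
Step 0: x=[4.9000] v=[0.0000]
Step 1: x=[4.8300] v=[-0.4667]
Step 2: x=[4.6961] v=[-0.8925]
Step 3: x=[4.5101] v=[-1.2402]
Step 4: x=[4.2882] v=[-1.4794]
Step 5: x=[4.0498] v=[-1.5892]
Step 6: x=[3.8158] v=[-1.5599]
Step 7: x=[3.6067] v=[-1.3941]
Step 8: x=[3.4408] v=[-1.1063]
Step 9: x=[3.3325] v=[-0.7218]
Step 10: x=[3.2914] v=[-0.2741]
Step 11: x=[3.3210] v=[0.1976]
First v>=0 after going negative at step 11, time=1.6500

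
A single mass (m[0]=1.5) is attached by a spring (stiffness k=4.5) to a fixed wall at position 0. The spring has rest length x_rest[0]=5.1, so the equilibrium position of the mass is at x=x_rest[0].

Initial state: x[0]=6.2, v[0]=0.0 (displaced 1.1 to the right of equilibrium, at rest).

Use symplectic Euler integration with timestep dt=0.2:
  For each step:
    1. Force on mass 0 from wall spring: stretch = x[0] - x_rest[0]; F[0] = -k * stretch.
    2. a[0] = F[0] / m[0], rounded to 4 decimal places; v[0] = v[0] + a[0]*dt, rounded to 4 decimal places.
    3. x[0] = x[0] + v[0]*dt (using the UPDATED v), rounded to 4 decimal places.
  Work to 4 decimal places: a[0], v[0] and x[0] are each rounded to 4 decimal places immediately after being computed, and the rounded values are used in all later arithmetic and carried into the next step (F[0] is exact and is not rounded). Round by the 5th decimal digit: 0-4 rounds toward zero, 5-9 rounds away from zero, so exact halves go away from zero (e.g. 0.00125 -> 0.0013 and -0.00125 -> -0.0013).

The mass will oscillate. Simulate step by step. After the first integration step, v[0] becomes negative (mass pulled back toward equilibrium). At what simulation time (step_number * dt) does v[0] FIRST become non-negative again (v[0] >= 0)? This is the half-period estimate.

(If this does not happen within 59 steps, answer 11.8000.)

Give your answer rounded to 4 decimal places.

Step 0: x=[6.2000] v=[0.0000]
Step 1: x=[6.0680] v=[-0.6600]
Step 2: x=[5.8198] v=[-1.2408]
Step 3: x=[5.4853] v=[-1.6727]
Step 4: x=[5.1045] v=[-1.9039]
Step 5: x=[4.7232] v=[-1.9066]
Step 6: x=[4.3871] v=[-1.6805]
Step 7: x=[4.1365] v=[-1.2528]
Step 8: x=[4.0016] v=[-0.6747]
Step 9: x=[3.9985] v=[-0.0157]
Step 10: x=[4.1275] v=[0.6452]
First v>=0 after going negative at step 10, time=2.0000

Answer: 2.0000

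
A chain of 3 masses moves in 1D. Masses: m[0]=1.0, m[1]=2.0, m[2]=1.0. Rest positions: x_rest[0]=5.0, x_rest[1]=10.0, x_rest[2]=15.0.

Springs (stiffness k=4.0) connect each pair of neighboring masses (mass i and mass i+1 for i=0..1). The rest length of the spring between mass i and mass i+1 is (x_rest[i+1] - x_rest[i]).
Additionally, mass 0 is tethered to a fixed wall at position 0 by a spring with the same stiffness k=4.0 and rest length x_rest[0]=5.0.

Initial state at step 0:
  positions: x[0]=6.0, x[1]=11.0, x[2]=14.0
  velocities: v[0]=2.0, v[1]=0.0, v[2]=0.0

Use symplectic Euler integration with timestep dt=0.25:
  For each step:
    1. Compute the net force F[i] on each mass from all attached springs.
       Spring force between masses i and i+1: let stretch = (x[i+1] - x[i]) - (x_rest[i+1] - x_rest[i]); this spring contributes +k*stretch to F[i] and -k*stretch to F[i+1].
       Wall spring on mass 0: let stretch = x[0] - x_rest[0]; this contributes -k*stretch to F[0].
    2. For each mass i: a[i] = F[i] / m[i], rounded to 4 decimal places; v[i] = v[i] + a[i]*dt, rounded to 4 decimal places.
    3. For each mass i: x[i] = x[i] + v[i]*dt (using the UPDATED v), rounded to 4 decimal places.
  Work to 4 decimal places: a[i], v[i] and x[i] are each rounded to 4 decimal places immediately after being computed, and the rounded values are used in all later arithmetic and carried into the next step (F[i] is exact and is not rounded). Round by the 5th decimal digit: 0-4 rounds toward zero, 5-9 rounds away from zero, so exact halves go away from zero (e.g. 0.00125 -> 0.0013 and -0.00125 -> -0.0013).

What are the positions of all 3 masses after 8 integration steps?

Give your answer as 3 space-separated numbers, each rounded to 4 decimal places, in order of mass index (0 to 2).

Step 0: x=[6.0000 11.0000 14.0000] v=[2.0000 0.0000 0.0000]
Step 1: x=[6.2500 10.7500 14.5000] v=[1.0000 -1.0000 2.0000]
Step 2: x=[6.0625 10.4063 15.3125] v=[-0.7500 -1.3750 3.2500]
Step 3: x=[5.4453 10.1329 16.1485] v=[-2.4687 -1.0938 3.3438]
Step 4: x=[4.6387 10.0255 16.7306] v=[-3.2264 -0.4298 2.3282]
Step 5: x=[4.0191 10.0829 16.8864] v=[-2.4783 0.2294 0.6231]
Step 6: x=[3.9107 10.2327 16.5913] v=[-0.4336 0.5993 -1.1804]
Step 7: x=[4.4051 10.3871 15.9566] v=[1.9777 0.6176 -2.5390]
Step 8: x=[5.2938 10.4900 15.1795] v=[3.5546 0.4114 -3.1085]

Answer: 5.2938 10.4900 15.1795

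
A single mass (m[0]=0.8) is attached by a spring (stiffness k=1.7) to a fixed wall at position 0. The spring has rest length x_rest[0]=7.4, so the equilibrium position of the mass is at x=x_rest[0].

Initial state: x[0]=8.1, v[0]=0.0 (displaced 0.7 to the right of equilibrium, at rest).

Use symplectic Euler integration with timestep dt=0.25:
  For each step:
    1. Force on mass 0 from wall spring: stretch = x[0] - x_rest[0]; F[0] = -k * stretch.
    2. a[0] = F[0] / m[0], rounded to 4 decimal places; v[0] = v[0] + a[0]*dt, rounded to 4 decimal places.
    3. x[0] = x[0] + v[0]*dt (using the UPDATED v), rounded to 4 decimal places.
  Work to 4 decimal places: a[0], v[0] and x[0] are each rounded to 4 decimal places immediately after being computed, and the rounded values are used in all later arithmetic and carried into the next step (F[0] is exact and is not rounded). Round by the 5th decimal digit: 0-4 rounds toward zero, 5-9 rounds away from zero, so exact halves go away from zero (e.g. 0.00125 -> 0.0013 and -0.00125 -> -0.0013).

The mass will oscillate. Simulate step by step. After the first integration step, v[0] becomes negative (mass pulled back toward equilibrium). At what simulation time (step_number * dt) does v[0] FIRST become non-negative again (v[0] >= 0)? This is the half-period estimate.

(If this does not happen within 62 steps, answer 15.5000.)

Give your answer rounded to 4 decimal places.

Answer: 2.2500

Derivation:
Step 0: x=[8.1000] v=[0.0000]
Step 1: x=[8.0070] v=[-0.3719]
Step 2: x=[7.8334] v=[-0.6944]
Step 3: x=[7.6022] v=[-0.9247]
Step 4: x=[7.3442] v=[-1.0321]
Step 5: x=[7.0936] v=[-1.0025]
Step 6: x=[6.8837] v=[-0.8397]
Step 7: x=[6.7424] v=[-0.5654]
Step 8: x=[6.6884] v=[-0.2161]
Step 9: x=[6.7289] v=[0.1620]
First v>=0 after going negative at step 9, time=2.2500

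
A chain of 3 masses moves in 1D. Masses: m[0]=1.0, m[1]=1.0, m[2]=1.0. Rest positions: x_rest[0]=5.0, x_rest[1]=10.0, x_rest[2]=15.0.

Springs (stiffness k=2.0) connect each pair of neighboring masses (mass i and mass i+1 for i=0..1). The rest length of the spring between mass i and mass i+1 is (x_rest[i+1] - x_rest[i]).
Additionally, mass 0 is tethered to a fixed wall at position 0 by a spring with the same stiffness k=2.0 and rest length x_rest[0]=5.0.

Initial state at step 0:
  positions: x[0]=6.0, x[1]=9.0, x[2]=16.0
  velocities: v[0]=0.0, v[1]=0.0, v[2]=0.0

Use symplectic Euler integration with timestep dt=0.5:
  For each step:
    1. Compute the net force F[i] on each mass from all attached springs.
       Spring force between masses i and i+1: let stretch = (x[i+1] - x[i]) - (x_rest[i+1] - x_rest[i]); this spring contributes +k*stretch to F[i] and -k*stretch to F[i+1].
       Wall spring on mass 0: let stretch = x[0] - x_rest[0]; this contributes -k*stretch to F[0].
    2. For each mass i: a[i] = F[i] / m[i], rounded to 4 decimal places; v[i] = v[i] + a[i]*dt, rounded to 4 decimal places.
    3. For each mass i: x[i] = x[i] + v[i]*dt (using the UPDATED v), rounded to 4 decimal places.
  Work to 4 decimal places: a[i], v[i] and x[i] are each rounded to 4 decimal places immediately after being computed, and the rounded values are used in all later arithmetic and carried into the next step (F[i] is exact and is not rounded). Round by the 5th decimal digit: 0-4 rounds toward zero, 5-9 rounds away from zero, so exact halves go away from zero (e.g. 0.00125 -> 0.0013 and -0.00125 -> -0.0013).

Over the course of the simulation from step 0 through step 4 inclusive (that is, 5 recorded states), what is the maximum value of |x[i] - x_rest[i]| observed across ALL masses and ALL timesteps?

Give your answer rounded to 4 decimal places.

Step 0: x=[6.0000 9.0000 16.0000] v=[0.0000 0.0000 0.0000]
Step 1: x=[4.5000 11.0000 15.0000] v=[-3.0000 4.0000 -2.0000]
Step 2: x=[4.0000 11.7500 14.5000] v=[-1.0000 1.5000 -1.0000]
Step 3: x=[5.3750 10.0000 15.1250] v=[2.7500 -3.5000 1.2500]
Step 4: x=[6.3750 8.5000 15.6875] v=[2.0000 -3.0000 1.1250]
Max displacement = 1.7500

Answer: 1.7500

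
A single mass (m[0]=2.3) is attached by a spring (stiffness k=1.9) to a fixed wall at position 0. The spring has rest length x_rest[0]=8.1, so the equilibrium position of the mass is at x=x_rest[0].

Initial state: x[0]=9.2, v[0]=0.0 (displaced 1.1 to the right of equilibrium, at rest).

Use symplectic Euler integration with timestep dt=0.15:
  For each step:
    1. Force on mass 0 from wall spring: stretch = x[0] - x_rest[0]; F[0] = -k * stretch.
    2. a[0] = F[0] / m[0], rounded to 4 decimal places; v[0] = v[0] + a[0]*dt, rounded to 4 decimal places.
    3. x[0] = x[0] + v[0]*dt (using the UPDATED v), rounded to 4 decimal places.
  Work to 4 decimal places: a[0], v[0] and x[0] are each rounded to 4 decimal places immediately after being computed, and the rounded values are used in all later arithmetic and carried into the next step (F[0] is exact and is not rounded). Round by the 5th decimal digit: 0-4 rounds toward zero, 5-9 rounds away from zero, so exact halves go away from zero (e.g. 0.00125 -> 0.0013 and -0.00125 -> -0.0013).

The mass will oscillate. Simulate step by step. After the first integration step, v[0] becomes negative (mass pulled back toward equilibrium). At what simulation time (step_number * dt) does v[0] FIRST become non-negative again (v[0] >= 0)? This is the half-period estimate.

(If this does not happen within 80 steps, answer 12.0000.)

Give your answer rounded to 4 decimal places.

Step 0: x=[9.2000] v=[0.0000]
Step 1: x=[9.1796] v=[-0.1363]
Step 2: x=[9.1391] v=[-0.2701]
Step 3: x=[9.0793] v=[-0.3989]
Step 4: x=[9.0013] v=[-0.5203]
Step 5: x=[8.9065] v=[-0.6320]
Step 6: x=[8.7967] v=[-0.7319]
Step 7: x=[8.6740] v=[-0.8182]
Step 8: x=[8.5406] v=[-0.8893]
Step 9: x=[8.3990] v=[-0.9439]
Step 10: x=[8.2519] v=[-0.9810]
Step 11: x=[8.1019] v=[-0.9998]
Step 12: x=[7.9519] v=[-1.0000]
Step 13: x=[7.8046] v=[-0.9817]
Step 14: x=[7.6628] v=[-0.9451]
Step 15: x=[7.5292] v=[-0.8909]
Step 16: x=[7.4062] v=[-0.8202]
Step 17: x=[7.2961] v=[-0.7342]
Step 18: x=[7.2009] v=[-0.6346]
Step 19: x=[7.1224] v=[-0.5232]
Step 20: x=[7.0621] v=[-0.4021]
Step 21: x=[7.0211] v=[-0.2735]
Step 22: x=[7.0001] v=[-0.1398]
Step 23: x=[6.9996] v=[-0.0035]
Step 24: x=[7.0195] v=[0.1329]
First v>=0 after going negative at step 24, time=3.6000

Answer: 3.6000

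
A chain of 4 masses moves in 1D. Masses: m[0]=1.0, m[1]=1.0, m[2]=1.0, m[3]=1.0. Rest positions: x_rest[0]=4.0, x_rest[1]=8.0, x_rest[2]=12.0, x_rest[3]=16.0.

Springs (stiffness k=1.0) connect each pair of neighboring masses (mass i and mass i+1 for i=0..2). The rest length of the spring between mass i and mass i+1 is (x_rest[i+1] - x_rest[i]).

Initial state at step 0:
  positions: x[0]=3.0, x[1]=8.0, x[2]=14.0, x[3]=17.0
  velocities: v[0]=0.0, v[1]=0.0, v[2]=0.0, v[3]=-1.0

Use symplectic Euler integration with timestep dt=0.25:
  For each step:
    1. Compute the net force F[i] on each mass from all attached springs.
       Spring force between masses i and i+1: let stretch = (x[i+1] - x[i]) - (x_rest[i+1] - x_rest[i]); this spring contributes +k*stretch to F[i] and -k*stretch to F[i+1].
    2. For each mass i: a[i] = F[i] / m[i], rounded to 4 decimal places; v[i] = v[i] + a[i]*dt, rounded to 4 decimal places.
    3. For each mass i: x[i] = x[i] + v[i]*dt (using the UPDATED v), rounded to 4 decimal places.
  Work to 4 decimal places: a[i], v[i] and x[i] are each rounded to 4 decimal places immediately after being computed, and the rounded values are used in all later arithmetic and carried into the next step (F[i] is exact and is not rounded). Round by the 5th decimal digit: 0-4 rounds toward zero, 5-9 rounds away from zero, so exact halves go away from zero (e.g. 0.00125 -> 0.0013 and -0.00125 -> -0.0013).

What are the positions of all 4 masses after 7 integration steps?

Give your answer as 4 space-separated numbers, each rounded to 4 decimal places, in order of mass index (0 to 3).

Answer: 4.5845 8.3731 11.0673 16.2254

Derivation:
Step 0: x=[3.0000 8.0000 14.0000 17.0000] v=[0.0000 0.0000 0.0000 -1.0000]
Step 1: x=[3.0625 8.0625 13.8125 16.8125] v=[0.2500 0.2500 -0.7500 -0.7500]
Step 2: x=[3.1875 8.1719 13.4531 16.6875] v=[0.5000 0.4375 -1.4375 -0.5000]
Step 3: x=[3.3740 8.2998 12.9658 16.6104] v=[0.7461 0.5117 -1.9492 -0.3086]
Step 4: x=[3.6184 8.4115 12.4147 16.5555] v=[0.9776 0.4468 -2.2046 -0.2198]
Step 5: x=[3.9124 8.4738 11.8722 16.4918] v=[1.1759 0.2493 -2.1702 -0.2550]
Step 6: x=[4.2415 8.4634 11.4060 16.3893] v=[1.3163 -0.0415 -1.8649 -0.4099]
Step 7: x=[4.5845 8.3731 11.0673 16.2254] v=[1.3718 -0.3613 -1.3547 -0.6557]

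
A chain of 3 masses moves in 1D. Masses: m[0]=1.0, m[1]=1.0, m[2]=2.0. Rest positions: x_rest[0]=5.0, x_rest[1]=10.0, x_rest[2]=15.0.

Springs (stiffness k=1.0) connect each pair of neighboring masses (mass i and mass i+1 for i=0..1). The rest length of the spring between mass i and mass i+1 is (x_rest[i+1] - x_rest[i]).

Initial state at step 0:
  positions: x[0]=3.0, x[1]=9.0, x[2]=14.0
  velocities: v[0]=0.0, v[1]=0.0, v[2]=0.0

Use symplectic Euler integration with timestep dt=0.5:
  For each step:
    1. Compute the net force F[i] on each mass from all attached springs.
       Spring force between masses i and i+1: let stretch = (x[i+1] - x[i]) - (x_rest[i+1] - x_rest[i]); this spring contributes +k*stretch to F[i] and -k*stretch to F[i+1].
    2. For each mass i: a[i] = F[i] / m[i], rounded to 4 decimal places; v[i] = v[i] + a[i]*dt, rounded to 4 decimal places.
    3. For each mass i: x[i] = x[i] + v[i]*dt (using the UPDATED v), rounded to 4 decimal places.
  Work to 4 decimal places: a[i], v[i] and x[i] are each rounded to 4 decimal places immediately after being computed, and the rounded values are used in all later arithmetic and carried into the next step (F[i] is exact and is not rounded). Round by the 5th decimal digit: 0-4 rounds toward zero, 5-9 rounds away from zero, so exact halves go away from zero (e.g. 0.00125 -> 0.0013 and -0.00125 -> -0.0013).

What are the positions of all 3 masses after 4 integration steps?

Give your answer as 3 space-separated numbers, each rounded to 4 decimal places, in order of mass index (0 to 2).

Answer: 4.1193 8.4757 13.7026

Derivation:
Step 0: x=[3.0000 9.0000 14.0000] v=[0.0000 0.0000 0.0000]
Step 1: x=[3.2500 8.7500 14.0000] v=[0.5000 -0.5000 0.0000]
Step 2: x=[3.6250 8.4375 13.9688] v=[0.7500 -0.6250 -0.0625]
Step 3: x=[3.9532 8.3047 13.8711] v=[0.6563 -0.2656 -0.1954]
Step 4: x=[4.1193 8.4757 13.7026] v=[0.3321 0.3419 -0.3370]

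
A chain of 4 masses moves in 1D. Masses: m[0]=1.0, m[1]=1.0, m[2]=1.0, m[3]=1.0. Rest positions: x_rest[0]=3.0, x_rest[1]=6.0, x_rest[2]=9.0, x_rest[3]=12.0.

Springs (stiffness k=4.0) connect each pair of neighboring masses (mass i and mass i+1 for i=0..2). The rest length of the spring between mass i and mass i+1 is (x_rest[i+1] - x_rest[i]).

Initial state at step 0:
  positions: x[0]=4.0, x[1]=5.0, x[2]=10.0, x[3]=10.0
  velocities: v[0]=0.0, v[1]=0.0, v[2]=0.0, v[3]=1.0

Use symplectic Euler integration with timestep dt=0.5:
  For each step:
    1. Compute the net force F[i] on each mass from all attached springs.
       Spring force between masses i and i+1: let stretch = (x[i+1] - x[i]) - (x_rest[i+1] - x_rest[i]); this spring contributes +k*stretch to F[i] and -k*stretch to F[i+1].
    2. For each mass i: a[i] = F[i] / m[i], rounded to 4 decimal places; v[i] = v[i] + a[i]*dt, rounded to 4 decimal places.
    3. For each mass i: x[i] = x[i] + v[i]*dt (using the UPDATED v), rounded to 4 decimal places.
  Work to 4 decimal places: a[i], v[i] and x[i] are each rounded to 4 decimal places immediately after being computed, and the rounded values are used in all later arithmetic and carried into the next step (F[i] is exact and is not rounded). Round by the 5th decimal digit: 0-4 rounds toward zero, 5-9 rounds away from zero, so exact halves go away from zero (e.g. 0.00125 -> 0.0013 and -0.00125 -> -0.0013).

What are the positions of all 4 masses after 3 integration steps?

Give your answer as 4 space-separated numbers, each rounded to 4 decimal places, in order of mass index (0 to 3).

Answer: 1.0000 7.5000 8.5000 13.5000

Derivation:
Step 0: x=[4.0000 5.0000 10.0000 10.0000] v=[0.0000 0.0000 0.0000 1.0000]
Step 1: x=[2.0000 9.0000 5.0000 13.5000] v=[-4.0000 8.0000 -10.0000 7.0000]
Step 2: x=[4.0000 2.0000 12.5000 11.5000] v=[4.0000 -14.0000 15.0000 -4.0000]
Step 3: x=[1.0000 7.5000 8.5000 13.5000] v=[-6.0000 11.0000 -8.0000 4.0000]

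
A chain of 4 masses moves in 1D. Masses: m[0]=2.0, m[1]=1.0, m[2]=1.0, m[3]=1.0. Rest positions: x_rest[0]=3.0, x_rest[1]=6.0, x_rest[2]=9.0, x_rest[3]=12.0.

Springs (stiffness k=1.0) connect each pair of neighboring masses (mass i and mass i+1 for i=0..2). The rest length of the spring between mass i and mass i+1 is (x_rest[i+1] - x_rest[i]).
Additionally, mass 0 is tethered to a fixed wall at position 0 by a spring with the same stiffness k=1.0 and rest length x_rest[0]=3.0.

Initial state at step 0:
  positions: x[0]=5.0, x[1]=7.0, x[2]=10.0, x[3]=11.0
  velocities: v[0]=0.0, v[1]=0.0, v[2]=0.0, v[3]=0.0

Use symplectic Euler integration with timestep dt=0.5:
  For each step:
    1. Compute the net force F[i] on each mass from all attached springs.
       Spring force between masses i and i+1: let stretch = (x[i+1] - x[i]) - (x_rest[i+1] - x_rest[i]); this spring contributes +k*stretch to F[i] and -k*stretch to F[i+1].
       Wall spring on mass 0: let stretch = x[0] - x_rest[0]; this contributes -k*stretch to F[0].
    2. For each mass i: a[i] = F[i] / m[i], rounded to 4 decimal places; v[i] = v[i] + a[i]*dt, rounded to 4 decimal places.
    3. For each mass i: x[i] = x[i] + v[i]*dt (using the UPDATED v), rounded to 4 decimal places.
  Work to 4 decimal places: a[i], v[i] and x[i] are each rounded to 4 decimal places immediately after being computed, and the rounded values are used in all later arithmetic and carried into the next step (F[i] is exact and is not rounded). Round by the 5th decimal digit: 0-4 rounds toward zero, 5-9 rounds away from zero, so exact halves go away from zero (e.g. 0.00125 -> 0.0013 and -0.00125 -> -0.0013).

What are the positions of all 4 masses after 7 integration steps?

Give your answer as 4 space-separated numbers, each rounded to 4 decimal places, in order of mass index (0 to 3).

Step 0: x=[5.0000 7.0000 10.0000 11.0000] v=[0.0000 0.0000 0.0000 0.0000]
Step 1: x=[4.6250 7.2500 9.5000 11.5000] v=[-0.7500 0.5000 -1.0000 1.0000]
Step 2: x=[4.0000 7.4063 8.9375 12.2500] v=[-1.2500 0.3125 -1.1250 1.5000]
Step 3: x=[3.3008 7.0938 8.8203 12.9219] v=[-1.3985 -0.6251 -0.2344 1.3438]
Step 4: x=[2.6631 6.2646 9.2969 13.3184] v=[-1.2755 -1.6584 0.9532 0.7930]
Step 5: x=[2.1427 5.2931 10.0208 13.4596] v=[-1.0409 -1.9430 1.4478 0.2823]
Step 6: x=[1.7482 4.7159 10.4225 13.4911] v=[-0.7890 -1.1544 0.8034 0.0629]
Step 7: x=[1.5062 4.8235 10.1647 13.5054] v=[-0.4841 0.2151 -0.5156 0.0286]

Answer: 1.5062 4.8235 10.1647 13.5054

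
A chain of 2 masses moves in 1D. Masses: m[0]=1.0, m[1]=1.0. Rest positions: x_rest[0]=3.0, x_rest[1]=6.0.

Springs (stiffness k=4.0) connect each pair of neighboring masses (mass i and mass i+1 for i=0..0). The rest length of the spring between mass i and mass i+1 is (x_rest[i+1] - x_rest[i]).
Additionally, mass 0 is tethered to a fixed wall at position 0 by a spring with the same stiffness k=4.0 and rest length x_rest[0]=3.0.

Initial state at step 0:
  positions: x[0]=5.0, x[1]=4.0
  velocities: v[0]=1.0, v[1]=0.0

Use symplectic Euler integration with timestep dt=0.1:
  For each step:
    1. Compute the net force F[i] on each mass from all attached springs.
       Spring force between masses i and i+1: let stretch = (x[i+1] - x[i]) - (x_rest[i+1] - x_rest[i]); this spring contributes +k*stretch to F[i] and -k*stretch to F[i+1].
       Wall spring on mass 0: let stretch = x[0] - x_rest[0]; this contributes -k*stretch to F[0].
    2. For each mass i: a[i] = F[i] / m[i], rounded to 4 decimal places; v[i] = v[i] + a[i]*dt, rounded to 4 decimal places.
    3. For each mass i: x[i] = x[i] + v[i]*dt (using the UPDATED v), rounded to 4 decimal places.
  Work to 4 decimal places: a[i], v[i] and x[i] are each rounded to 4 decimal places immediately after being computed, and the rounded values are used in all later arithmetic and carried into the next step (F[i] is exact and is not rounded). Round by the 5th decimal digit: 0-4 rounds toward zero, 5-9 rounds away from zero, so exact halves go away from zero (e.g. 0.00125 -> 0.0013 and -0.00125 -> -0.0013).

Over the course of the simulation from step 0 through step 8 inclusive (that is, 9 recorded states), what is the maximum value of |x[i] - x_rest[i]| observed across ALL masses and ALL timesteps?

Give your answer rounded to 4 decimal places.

Step 0: x=[5.0000 4.0000] v=[1.0000 0.0000]
Step 1: x=[4.8600 4.1600] v=[-1.4000 1.6000]
Step 2: x=[4.4976 4.4680] v=[-3.6240 3.0800]
Step 3: x=[3.9541 4.8972] v=[-5.4349 4.2918]
Step 4: x=[3.2902 5.4087] v=[-6.6393 5.1146]
Step 5: x=[2.5794 5.9554] v=[-7.1080 5.4672]
Step 6: x=[1.9005 6.4871] v=[-6.7894 5.3168]
Step 7: x=[1.3290 6.9553] v=[-5.7150 4.6822]
Step 8: x=[0.9294 7.3185] v=[-3.9961 3.6317]
Max displacement = 2.0706

Answer: 2.0706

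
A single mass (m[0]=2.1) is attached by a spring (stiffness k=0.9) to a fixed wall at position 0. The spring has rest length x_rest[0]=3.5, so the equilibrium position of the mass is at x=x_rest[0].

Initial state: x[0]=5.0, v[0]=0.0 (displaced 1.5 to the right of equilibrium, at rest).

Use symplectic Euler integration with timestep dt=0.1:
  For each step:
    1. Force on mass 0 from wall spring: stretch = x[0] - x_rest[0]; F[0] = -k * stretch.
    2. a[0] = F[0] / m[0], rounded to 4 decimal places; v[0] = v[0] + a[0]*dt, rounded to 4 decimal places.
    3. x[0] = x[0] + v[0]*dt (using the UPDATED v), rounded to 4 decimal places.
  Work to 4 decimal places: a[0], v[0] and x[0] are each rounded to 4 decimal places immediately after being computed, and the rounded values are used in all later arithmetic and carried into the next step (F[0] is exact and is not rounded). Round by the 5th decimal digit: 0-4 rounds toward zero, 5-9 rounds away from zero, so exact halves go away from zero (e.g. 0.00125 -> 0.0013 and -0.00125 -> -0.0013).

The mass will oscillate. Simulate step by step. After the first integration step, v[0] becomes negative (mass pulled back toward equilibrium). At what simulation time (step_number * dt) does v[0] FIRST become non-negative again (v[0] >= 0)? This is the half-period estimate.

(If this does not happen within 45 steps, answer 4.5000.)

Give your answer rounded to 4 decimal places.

Step 0: x=[5.0000] v=[0.0000]
Step 1: x=[4.9936] v=[-0.0643]
Step 2: x=[4.9808] v=[-0.1283]
Step 3: x=[4.9616] v=[-0.1918]
Step 4: x=[4.9362] v=[-0.2544]
Step 5: x=[4.9046] v=[-0.3160]
Step 6: x=[4.8670] v=[-0.3762]
Step 7: x=[4.8235] v=[-0.4348]
Step 8: x=[4.7744] v=[-0.4915]
Step 9: x=[4.7198] v=[-0.5461]
Step 10: x=[4.6600] v=[-0.5984]
Step 11: x=[4.5952] v=[-0.6481]
Step 12: x=[4.5257] v=[-0.6950]
Step 13: x=[4.4518] v=[-0.7390]
Step 14: x=[4.3738] v=[-0.7798]
Step 15: x=[4.2921] v=[-0.8173]
Step 16: x=[4.2070] v=[-0.8513]
Step 17: x=[4.1188] v=[-0.8816]
Step 18: x=[4.0280] v=[-0.9081]
Step 19: x=[3.9349] v=[-0.9307]
Step 20: x=[3.8400] v=[-0.9493]
Step 21: x=[3.7436] v=[-0.9639]
Step 22: x=[3.6462] v=[-0.9743]
Step 23: x=[3.5481] v=[-0.9806]
Step 24: x=[3.4498] v=[-0.9827]
Step 25: x=[3.3517] v=[-0.9806]
Step 26: x=[3.2543] v=[-0.9742]
Step 27: x=[3.1579] v=[-0.9637]
Step 28: x=[3.0630] v=[-0.9490]
Step 29: x=[2.9700] v=[-0.9303]
Step 30: x=[2.8792] v=[-0.9076]
Step 31: x=[2.7911] v=[-0.8810]
Step 32: x=[2.7060] v=[-0.8506]
Step 33: x=[2.6243] v=[-0.8166]
Step 34: x=[2.5464] v=[-0.7791]
Step 35: x=[2.4726] v=[-0.7382]
Step 36: x=[2.4032] v=[-0.6942]
Step 37: x=[2.3385] v=[-0.6472]
Step 38: x=[2.2788] v=[-0.5974]
Step 39: x=[2.2243] v=[-0.5451]
Step 40: x=[2.1753] v=[-0.4904]
Step 41: x=[2.1319] v=[-0.4336]
Step 42: x=[2.0944] v=[-0.3750]
Step 43: x=[2.0629] v=[-0.3148]
Step 44: x=[2.0376] v=[-0.2532]
Step 45: x=[2.0186] v=[-0.1905]
v[0] did not become non-negative within 45 steps; using fallback time=4.5000

Answer: 4.5000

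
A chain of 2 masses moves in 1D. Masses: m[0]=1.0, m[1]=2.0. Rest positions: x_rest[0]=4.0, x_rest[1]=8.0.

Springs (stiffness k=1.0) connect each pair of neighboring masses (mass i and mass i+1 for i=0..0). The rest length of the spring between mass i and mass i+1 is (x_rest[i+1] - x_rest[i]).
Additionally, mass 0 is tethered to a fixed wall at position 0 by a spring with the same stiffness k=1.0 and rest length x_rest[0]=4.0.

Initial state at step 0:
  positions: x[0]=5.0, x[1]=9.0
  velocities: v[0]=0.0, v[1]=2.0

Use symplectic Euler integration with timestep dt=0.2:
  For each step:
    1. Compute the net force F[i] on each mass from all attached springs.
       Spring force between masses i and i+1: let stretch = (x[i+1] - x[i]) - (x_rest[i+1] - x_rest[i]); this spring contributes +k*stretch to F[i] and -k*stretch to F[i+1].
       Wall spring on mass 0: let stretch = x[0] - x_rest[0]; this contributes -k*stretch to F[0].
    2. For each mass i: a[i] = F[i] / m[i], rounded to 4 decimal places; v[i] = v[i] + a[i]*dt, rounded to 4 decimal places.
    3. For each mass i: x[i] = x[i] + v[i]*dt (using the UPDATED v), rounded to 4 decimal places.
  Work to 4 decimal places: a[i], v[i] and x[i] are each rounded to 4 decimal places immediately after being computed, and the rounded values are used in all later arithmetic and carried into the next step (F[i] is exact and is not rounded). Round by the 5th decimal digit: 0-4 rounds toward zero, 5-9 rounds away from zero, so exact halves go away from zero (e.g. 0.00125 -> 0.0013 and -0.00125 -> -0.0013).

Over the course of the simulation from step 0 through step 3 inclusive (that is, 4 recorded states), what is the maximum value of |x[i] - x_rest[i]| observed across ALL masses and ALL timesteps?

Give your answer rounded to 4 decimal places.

Answer: 2.1646

Derivation:
Step 0: x=[5.0000 9.0000] v=[0.0000 2.0000]
Step 1: x=[4.9600 9.4000] v=[-0.2000 2.0000]
Step 2: x=[4.8992 9.7912] v=[-0.3040 1.9560]
Step 3: x=[4.8381 10.1646] v=[-0.3054 1.8668]
Max displacement = 2.1646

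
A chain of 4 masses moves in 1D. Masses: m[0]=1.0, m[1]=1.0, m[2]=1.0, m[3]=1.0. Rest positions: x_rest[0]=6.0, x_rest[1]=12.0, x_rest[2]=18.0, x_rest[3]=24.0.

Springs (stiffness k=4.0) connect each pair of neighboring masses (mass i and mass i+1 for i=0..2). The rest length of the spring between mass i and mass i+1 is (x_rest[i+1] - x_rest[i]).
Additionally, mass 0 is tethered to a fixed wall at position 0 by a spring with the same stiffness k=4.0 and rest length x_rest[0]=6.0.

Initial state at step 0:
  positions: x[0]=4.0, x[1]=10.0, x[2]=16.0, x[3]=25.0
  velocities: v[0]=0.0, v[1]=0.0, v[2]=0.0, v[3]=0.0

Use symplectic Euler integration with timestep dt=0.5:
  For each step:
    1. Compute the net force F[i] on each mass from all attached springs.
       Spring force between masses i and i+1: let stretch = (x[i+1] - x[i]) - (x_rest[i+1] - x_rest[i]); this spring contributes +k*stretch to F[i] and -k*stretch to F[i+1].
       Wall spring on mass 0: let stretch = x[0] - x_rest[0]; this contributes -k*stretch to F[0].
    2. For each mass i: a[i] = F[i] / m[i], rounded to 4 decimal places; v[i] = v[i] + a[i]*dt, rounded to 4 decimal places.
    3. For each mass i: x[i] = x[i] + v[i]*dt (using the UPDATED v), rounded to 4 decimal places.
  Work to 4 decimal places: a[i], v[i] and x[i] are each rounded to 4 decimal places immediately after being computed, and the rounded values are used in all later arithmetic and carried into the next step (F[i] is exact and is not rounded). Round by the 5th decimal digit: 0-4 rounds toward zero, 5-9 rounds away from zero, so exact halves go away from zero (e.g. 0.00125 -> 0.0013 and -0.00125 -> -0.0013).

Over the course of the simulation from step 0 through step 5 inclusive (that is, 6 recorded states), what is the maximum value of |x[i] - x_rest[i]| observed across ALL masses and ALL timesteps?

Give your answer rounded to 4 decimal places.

Step 0: x=[4.0000 10.0000 16.0000 25.0000] v=[0.0000 0.0000 0.0000 0.0000]
Step 1: x=[6.0000 10.0000 19.0000 22.0000] v=[4.0000 0.0000 6.0000 -6.0000]
Step 2: x=[6.0000 15.0000 16.0000 22.0000] v=[0.0000 10.0000 -6.0000 0.0000]
Step 3: x=[9.0000 12.0000 18.0000 22.0000] v=[6.0000 -6.0000 4.0000 0.0000]
Step 4: x=[6.0000 12.0000 18.0000 24.0000] v=[-6.0000 0.0000 0.0000 4.0000]
Step 5: x=[3.0000 12.0000 18.0000 26.0000] v=[-6.0000 0.0000 0.0000 4.0000]
Max displacement = 3.0000

Answer: 3.0000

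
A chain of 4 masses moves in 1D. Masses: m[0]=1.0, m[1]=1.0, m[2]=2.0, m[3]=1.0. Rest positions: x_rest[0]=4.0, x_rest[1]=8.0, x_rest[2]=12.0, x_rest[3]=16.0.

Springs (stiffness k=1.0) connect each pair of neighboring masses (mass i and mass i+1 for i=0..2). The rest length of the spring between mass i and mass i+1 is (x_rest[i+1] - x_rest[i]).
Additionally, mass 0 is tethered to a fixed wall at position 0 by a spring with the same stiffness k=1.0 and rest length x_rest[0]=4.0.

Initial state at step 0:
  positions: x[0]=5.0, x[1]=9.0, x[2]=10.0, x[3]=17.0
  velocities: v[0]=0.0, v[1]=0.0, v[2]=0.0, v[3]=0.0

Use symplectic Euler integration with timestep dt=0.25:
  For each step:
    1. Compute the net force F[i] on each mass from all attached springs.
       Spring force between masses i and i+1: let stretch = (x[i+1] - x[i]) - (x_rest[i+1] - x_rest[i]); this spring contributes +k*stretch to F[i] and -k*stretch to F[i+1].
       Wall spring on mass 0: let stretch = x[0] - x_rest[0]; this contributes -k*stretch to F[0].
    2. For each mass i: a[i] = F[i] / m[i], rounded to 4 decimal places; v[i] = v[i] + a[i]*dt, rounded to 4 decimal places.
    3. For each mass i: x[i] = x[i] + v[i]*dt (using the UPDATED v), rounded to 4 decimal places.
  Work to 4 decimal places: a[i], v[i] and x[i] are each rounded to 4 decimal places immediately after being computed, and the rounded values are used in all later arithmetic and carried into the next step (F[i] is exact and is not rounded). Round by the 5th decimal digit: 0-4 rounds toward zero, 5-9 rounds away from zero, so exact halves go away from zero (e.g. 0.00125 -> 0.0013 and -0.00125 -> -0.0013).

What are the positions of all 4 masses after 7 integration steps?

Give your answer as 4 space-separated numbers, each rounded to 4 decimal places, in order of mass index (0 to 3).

Step 0: x=[5.0000 9.0000 10.0000 17.0000] v=[0.0000 0.0000 0.0000 0.0000]
Step 1: x=[4.9375 8.8125 10.1875 16.8125] v=[-0.2500 -0.7500 0.7500 -0.7500]
Step 2: x=[4.8086 8.4688 10.5391 16.4609] v=[-0.5156 -1.3750 1.4063 -1.4063]
Step 3: x=[4.6079 8.0257 11.0111 15.9892] v=[-0.8027 -1.7725 1.8878 -1.8868]
Step 4: x=[4.3329 7.5556 11.5453 15.4564] v=[-1.1002 -1.8806 2.1369 -2.1313]
Step 5: x=[3.9885 7.1334 12.0771 14.9291] v=[-1.3778 -1.6889 2.1271 -2.1091]
Step 6: x=[3.5913 6.8236 12.5435 14.4736] v=[-1.5887 -1.2392 1.8656 -1.8221]
Step 7: x=[3.1717 6.6693 12.8915 14.1475] v=[-1.6785 -0.6173 1.3919 -1.3046]

Answer: 3.1717 6.6693 12.8915 14.1475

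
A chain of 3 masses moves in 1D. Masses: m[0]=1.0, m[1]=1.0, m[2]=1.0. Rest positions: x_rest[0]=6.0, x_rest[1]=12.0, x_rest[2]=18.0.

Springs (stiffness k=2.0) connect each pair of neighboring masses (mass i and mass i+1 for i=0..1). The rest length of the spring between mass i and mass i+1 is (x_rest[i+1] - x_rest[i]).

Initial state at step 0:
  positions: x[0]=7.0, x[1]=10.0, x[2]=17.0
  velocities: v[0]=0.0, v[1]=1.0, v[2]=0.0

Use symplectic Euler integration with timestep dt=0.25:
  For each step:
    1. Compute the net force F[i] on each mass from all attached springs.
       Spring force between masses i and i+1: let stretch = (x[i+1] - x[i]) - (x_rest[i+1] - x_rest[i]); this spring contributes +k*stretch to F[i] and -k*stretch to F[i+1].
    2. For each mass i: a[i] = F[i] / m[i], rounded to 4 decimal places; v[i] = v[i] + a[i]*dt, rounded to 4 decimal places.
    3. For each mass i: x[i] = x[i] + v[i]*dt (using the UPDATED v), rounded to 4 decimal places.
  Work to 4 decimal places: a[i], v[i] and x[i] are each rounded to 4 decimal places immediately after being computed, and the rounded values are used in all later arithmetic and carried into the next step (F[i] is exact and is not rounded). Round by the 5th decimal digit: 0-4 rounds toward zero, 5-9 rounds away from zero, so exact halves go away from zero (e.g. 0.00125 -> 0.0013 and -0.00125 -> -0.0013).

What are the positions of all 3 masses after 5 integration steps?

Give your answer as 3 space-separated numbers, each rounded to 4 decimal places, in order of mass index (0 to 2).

Step 0: x=[7.0000 10.0000 17.0000] v=[0.0000 1.0000 0.0000]
Step 1: x=[6.6250 10.7500 16.8750] v=[-1.5000 3.0000 -0.5000]
Step 2: x=[6.0156 11.7500 16.7344] v=[-2.4375 4.0000 -0.5625]
Step 3: x=[5.3730 12.6563 16.7207] v=[-2.5703 3.6250 -0.0547]
Step 4: x=[4.8908 13.1602 16.9490] v=[-1.9287 2.0156 0.9131]
Step 5: x=[4.6923 13.1040 17.4537] v=[-0.7940 -0.2247 2.0187]

Answer: 4.6923 13.1040 17.4537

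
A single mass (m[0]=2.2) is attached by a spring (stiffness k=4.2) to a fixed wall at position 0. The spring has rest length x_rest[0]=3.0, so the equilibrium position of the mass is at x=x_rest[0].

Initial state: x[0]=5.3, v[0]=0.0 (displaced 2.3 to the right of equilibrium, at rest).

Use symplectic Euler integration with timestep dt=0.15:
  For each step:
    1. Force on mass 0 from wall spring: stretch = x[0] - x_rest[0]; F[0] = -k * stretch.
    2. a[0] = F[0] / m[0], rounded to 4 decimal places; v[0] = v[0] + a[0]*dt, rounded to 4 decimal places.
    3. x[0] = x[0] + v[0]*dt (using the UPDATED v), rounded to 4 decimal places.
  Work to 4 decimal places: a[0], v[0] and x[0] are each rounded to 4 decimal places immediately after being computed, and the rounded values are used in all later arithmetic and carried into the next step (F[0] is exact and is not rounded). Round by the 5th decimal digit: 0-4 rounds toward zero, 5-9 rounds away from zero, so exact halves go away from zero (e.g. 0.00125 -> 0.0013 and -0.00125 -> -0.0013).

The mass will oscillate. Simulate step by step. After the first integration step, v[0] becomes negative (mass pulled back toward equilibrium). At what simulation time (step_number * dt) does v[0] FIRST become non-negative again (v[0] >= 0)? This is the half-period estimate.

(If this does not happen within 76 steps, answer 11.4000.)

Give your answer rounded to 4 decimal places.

Answer: 2.4000

Derivation:
Step 0: x=[5.3000] v=[0.0000]
Step 1: x=[5.2012] v=[-0.6586]
Step 2: x=[5.0079] v=[-1.2889]
Step 3: x=[4.7283] v=[-1.8639]
Step 4: x=[4.3745] v=[-2.3588]
Step 5: x=[3.9616] v=[-2.7524]
Step 6: x=[3.5074] v=[-3.0278]
Step 7: x=[3.0314] v=[-3.1731]
Step 8: x=[2.5541] v=[-3.1821]
Step 9: x=[2.0959] v=[-3.0544]
Step 10: x=[1.6766] v=[-2.7955]
Step 11: x=[1.3141] v=[-2.4165]
Step 12: x=[1.0240] v=[-1.9337]
Step 13: x=[0.8188] v=[-1.3678]
Step 14: x=[0.7073] v=[-0.7432]
Step 15: x=[0.6943] v=[-0.0867]
Step 16: x=[0.7803] v=[0.5736]
First v>=0 after going negative at step 16, time=2.4000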